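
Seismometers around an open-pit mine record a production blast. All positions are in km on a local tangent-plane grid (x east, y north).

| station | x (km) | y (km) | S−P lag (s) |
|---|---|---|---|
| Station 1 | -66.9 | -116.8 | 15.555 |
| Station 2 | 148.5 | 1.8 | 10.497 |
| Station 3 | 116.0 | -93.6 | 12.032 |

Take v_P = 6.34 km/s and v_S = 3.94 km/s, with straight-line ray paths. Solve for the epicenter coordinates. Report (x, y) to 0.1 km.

39.3 km east, 5.4 km north

Distance from S−P lag: d = Δt · v_P v_S / (v_P − v_S) = Δt · (6.34·3.94)/(6.34−3.94) ≈ 10.4082·Δt.
So d_Station 1 = 161.90, d_Station 2 = 109.25, d_Station 3 = 125.23 km.
Circle about each station: (x + 66.9)² + (y + 116.8)² = 161.90²; (x − 148.5)² + (y − 1.8)² = 109.25²; (x − 116.0)² + (y + 93.6)² = 125.23².
Subtracting the Station 1 equation from the Station 2 and Station 3 equations removes the quadratic terms:
430.8 x + 237.2 y = 18213.69
365.8 x + 46.4 y = 14628.17
Solving the 2×2 system: x ≈ 39.3, y ≈ 5.4 km.
Check against Station 1 (with the unrounded x, y): √((x + 66.9)²+(y + 116.8)²) = 161.90 ≈ 161.90 km. ✓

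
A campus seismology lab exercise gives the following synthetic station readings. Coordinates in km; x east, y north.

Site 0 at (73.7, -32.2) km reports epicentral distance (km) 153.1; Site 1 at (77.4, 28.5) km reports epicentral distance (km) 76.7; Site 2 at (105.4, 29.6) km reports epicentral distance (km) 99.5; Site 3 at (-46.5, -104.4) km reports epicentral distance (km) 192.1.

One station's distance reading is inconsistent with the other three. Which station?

Solve using three stations at a time. Using Site 1, Site 2, Site 3 (subtract circle equations pairwise → linear system) gives (x, y) ≈ (17.8, 76.6).
Distances from that point to each station vs reported:
  Site 0: calculated 122.3 vs reported 153.1 → residual 30.8 km
  Site 1: calculated 76.6 vs reported 76.7 → residual 0.1 km
  Site 2: calculated 99.4 vs reported 99.5 → residual 0.1 km
  Site 3: calculated 192.0 vs reported 192.1 → residual 0.1 km
Site 1, Site 2, Site 3 are mutually consistent (residuals ≈ 0); Site 0 is off by 30.8 km.

Site 0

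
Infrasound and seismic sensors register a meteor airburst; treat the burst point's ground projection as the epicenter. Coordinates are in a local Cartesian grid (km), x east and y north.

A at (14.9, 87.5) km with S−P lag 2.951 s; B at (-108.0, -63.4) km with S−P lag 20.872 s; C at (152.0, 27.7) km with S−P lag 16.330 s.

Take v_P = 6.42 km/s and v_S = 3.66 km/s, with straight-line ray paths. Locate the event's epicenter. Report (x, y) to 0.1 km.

17.4 km east, 62.5 km north

Distance from S−P lag: d = Δt · v_P v_S / (v_P − v_S) = Δt · (6.42·3.66)/(6.42−3.66) ≈ 8.5135·Δt.
So d_A = 25.12, d_B = 177.69, d_C = 139.03 km.
Circle about each station: (x − 14.9)² + (y − 87.5)² = 25.12²; (x + 108.0)² + (y + 63.4)² = 177.69²; (x − 152.0)² + (y − 27.7)² = 139.03².
Subtracting pairs of circle equations eliminates x²+y² and gives linear equations (the radical axes):
-245.8 x − 301.8 y = -23137.42
274.2 x − 119.6 y = -2705.30
Solving the 2×2 system: x ≈ 17.4, y ≈ 62.5 km.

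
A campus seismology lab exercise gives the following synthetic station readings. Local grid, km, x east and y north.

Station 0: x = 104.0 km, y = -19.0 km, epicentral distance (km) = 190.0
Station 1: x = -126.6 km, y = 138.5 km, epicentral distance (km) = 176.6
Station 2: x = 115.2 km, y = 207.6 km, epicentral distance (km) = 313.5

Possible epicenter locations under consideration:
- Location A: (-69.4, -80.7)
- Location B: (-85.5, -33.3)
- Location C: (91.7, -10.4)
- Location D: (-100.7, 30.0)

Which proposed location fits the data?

For each candidate, compare |candidate − station| to the reported distance:
Location A: residuals Station 0 5.9, Station 1 49.9, Station 2 28.8 → max 49.9 km
Location B: residuals Station 0 0.0, Station 1 0.0, Station 2 0.0 → max 0.0 km
Location C: residuals Station 0 175.0, Station 1 87.6, Station 2 94.2 → max 175.0 km
Location D: residuals Station 0 20.5, Station 1 65.1, Station 2 33.9 → max 65.1 km
Only Location B has all residuals ≈ 0.

Location B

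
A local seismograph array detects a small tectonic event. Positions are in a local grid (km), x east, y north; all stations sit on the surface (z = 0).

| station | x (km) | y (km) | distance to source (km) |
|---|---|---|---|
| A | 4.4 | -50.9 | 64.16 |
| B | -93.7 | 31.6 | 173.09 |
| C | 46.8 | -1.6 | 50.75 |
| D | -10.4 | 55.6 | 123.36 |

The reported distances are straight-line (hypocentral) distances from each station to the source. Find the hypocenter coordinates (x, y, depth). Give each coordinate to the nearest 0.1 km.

(60.8, -40.9, 28.9)

Each station gives a sphere (x−x_i)² + (y−y_i)² + z² = d_i² (stations at z=0).
Subtracting the A sphere from B and C: z² cancels, leaving linear equations in x and y:
-196.2 x + 165.0 y = -18675.56
84.8 x + 98.6 y = 1123.57
Solving: x ≈ 60.797, y ≈ -40.892 km (keep extra digits for the depth step; rounded: 60.8, -40.9).
Then from the A sphere: z² = 64.16² − (x − 4.4)² − (y + 50.9)² with x = 60.797, y = -40.892, so z ≈ 28.909 ≈ 28.9 km.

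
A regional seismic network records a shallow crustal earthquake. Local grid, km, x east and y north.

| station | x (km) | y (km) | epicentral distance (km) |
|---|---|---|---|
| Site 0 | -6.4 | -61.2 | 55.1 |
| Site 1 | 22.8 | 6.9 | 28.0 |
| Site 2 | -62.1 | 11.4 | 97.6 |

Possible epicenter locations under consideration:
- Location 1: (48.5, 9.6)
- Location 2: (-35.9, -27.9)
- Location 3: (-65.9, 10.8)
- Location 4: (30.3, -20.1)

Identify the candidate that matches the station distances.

For each candidate, compare |candidate − station| to the reported distance:
Location 1: residuals Site 0 34.5, Site 1 2.2, Site 2 13.0 → max 34.5 km
Location 2: residuals Site 0 10.6, Site 1 40.2, Site 2 50.4 → max 50.4 km
Location 3: residuals Site 0 38.3, Site 1 60.8, Site 2 93.8 → max 93.8 km
Location 4: residuals Site 0 0.0, Site 1 0.0, Site 2 0.0 → max 0.0 km
Only Location 4 has all residuals ≈ 0.

Location 4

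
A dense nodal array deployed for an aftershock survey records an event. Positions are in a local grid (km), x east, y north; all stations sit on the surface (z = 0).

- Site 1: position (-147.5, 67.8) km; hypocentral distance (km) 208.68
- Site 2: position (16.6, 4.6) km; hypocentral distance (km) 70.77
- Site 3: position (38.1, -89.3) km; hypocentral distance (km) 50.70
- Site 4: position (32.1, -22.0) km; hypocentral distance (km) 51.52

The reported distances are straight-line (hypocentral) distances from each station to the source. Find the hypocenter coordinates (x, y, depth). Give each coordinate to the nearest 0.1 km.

(15.7, -58.0, 33.0)

Each station gives a sphere (x−x_i)² + (y−y_i)² + z² = d_i² (stations at z=0).
Subtracting the Site 1 sphere from Site 2 and Site 3: z² cancels, leaving linear equations in x and y:
328.2 x − 126.4 y = 12482.58
371.2 x − 314.2 y = 24049.86
Solving: x ≈ 15.696, y ≈ -58.000 km (keep extra digits for the depth step; rounded: 15.7, -58.0).
Then from the Site 1 sphere: z² = 208.68² − (x + 147.5)² − (y − 67.8)² with x = 15.696, y = -58.000, so z ≈ 32.996 ≈ 33.0 km.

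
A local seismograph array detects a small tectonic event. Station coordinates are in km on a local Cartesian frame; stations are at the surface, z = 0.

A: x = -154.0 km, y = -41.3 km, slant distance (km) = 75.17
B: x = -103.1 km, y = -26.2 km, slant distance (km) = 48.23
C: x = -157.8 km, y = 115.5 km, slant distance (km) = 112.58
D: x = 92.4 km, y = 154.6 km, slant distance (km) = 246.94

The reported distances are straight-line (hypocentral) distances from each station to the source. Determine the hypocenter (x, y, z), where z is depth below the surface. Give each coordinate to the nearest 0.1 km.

(-110.6, 15.8, 22.5)

Each station gives a sphere (x−x_i)² + (y−y_i)² + z² = d_i² (stations at z=0).
Subtracting the A sphere from B and C: z² cancels, leaving linear equations in x and y:
101.8 x + 30.2 y = -10781.24
-7.6 x + 313.6 y = 5795.67
Solving: x ≈ -110.594, y ≈ 15.801 km (keep extra digits for the depth step; rounded: -110.6, 15.8).
Then from the A sphere: z² = 75.17² − (x + 154.0)² − (y + 41.3)² with x = -110.594, y = 15.801, so z ≈ 22.493 ≈ 22.5 km.
Check against D (with the unrounded solution): distance 246.94 ≈ 246.94 km. ✓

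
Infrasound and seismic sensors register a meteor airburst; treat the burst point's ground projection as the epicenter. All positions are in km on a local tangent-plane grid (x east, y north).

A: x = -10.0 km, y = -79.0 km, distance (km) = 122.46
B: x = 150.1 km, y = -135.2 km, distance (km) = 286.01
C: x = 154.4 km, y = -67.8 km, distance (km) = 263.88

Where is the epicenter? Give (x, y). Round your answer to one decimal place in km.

-99.3 km east, 4.8 km north

Circle about each station: (x + 10.0)² + (y + 79.0)² = 122.46²; (x − 150.1)² + (y + 135.2)² = 286.01²; (x − 154.4)² + (y + 67.8)² = 263.88².
Subtracting pairs of circle equations eliminates x²+y² and gives linear equations (the radical axes):
320.2 x − 112.4 y = -32337.22
328.8 x + 22.4 y = -32541.00
Solving the 2×2 system: x ≈ -99.3, y ≈ 4.8 km.
Check against A (with the unrounded x, y): √((x + 10.0)²+(y + 79.0)²) = 122.48 ≈ 122.46 km. ✓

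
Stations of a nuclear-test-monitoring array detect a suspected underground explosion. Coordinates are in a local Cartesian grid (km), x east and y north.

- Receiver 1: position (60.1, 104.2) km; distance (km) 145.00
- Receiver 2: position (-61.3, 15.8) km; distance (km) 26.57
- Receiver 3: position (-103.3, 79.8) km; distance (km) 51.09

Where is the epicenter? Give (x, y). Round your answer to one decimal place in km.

Circle about each station: (x − 60.1)² + (y − 104.2)² = 145.00²; (x + 61.3)² + (y − 15.8)² = 26.57²; (x + 103.3)² + (y − 79.8)² = 51.09².
Subtracting the Receiver 1 equation from the Receiver 2 and Receiver 3 equations removes the quadratic terms:
-242.8 x − 176.8 y = 9856.72
-326.8 x − 48.8 y = 20984.09
Solving the 2×2 system: x ≈ -70.3, y ≈ 40.8 km.
Check against Receiver 1 (with the unrounded x, y): √((x − 60.1)²+(y − 104.2)²) = 145.00 ≈ 145.00 km. ✓

x ≈ -70.3 km, y ≈ 40.8 km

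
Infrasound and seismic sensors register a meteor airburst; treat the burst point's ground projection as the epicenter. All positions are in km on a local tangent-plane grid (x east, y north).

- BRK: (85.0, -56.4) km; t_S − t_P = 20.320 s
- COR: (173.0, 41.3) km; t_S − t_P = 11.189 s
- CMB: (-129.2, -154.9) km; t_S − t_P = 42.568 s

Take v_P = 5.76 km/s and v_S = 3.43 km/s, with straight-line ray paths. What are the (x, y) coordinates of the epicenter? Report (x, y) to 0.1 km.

(111.8, 113.8)

Distance from S−P lag: d = Δt · v_P v_S / (v_P − v_S) = Δt · (5.76·3.43)/(5.76−3.43) ≈ 8.4793·Δt.
So d_BRK = 172.30, d_COR = 94.88, d_CMB = 360.95 km.
Circle about each station: (x − 85.0)² + (y + 56.4)² = 172.30²; (x − 173.0)² + (y − 41.3)² = 94.88²; (x + 129.2)² + (y + 154.9)² = 360.95².
Subtracting pairs of circle equations eliminates x²+y² and gives linear equations (the radical axes):
176.0 x + 195.4 y = 41913.81
-428.4 x − 197.0 y = -70316.92
Solving the 2×2 system: x ≈ 111.8, y ≈ 113.8 km.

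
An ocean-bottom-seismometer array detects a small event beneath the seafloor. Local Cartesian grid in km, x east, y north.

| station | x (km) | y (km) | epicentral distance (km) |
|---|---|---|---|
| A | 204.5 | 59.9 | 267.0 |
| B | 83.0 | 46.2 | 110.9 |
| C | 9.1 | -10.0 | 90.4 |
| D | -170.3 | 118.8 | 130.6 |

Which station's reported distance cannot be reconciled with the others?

Solve using three stations at a time. Using A, C, D (subtract circle equations pairwise → linear system) gives (x, y) ≈ (-62.1, 45.7).
Distances from that point to each station vs reported:
  A: calculated 267.0 vs reported 267.0 → residual 0.0 km
  B: calculated 145.1 vs reported 110.9 → residual 34.2 km
  C: calculated 90.4 vs reported 90.4 → residual 0.0 km
  D: calculated 130.6 vs reported 130.6 → residual 0.0 km
A, C, D are mutually consistent (residuals ≈ 0); B is off by 34.2 km.

B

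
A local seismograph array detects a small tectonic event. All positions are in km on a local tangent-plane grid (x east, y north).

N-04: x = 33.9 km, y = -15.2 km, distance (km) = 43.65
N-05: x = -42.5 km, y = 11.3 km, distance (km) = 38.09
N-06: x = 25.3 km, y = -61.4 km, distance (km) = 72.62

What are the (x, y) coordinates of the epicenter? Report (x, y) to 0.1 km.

x ≈ -5.0 km, y ≈ 4.6 km

Circle about each station: (x − 33.9)² + (y + 15.2)² = 43.65²; (x + 42.5)² + (y − 11.3)² = 38.09²; (x − 25.3)² + (y + 61.4)² = 72.62².
Subtracting pairs of circle equations eliminates x²+y² and gives linear equations (the radical axes):
-152.8 x + 53.0 y = 1008.16
-17.2 x − 92.4 y = -338.54
Solving the 2×2 system: x ≈ -5.0, y ≈ 4.6 km.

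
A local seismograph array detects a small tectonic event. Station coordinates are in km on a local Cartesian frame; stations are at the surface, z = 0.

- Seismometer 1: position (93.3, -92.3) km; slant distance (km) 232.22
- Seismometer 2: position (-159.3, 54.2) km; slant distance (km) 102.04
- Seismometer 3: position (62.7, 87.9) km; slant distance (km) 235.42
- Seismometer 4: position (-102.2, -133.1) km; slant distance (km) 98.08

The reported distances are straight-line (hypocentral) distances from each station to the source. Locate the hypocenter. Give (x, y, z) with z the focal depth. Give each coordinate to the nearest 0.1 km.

Each station gives a sphere (x−x_i)² + (y−y_i)² + z² = d_i² (stations at z=0).
Subtracting the Seismometer 1 sphere from Seismometer 2 and Seismometer 3: z² cancels, leaving linear equations in x and y:
-505.2 x + 293.0 y = 54603.92
-61.2 x + 360.4 y = -7062.93
Solving: x ≈ -132.499, y ≈ -42.097 km (keep extra digits for the depth step; rounded: -132.5, -42.1).
Then from the Seismometer 1 sphere: z² = 232.22² − (x − 93.3)² − (y + 92.3)² with x = -132.499, y = -42.097, so z ≈ 20.509 ≈ 20.5 km.

x ≈ -132.5 km, y ≈ -42.1 km, depth ≈ 20.5 km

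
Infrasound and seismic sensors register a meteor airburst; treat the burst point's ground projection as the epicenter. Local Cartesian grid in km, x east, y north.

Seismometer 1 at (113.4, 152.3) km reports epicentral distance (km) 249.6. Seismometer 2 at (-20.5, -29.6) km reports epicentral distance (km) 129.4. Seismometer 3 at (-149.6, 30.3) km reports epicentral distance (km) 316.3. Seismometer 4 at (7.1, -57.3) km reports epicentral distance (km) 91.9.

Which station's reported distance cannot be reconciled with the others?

Seismometer 3

Solve using three stations at a time. Using Seismometer 1, Seismometer 2, Seismometer 4 (subtract circle equations pairwise → linear system) gives (x, y) ≈ (90.6, -96.3).
Distances from that point to each station vs reported:
  Seismometer 1: calculated 249.7 vs reported 249.6 → residual 0.1 km
  Seismometer 2: calculated 129.6 vs reported 129.4 → residual 0.2 km
  Seismometer 3: calculated 271.5 vs reported 316.3 → residual 44.8 km
  Seismometer 4: calculated 92.1 vs reported 91.9 → residual 0.2 km
Seismometer 1, Seismometer 2, Seismometer 4 are mutually consistent (residuals ≈ 0); Seismometer 3 is off by 44.8 km.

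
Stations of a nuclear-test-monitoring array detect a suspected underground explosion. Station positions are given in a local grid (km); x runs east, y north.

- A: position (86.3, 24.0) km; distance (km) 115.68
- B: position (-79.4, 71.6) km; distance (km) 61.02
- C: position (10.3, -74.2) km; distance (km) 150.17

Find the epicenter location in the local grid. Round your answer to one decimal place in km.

Circle about each station: (x − 86.3)² + (y − 24.0)² = 115.68²; (x + 79.4)² + (y − 71.6)² = 61.02²; (x − 10.3)² + (y + 74.2)² = 150.17².
Subtracting pairs of circle equations eliminates x²+y² and gives linear equations (the radical axes):
-331.4 x + 95.2 y = 13065.65
-152.0 x − 196.4 y = -11581.13
Solving the 2×2 system: x ≈ -18.4, y ≈ 73.2 km.
Check against A (with the unrounded x, y): √((x − 86.3)²+(y − 24.0)²) = 115.68 ≈ 115.68 km. ✓

(-18.4, 73.2)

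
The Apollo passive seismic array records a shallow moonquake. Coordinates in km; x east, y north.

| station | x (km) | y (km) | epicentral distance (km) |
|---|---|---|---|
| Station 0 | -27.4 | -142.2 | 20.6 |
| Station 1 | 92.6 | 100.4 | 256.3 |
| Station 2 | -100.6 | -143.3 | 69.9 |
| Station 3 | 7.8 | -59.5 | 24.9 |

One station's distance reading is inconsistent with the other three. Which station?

Solve using three stations at a time. Using Station 0, Station 1, Station 2 (subtract circle equations pairwise → linear system) gives (x, y) ≈ (-33.8, -122.6).
Distances from that point to each station vs reported:
  Station 0: calculated 20.7 vs reported 20.6 → residual 0.1 km
  Station 1: calculated 256.3 vs reported 256.3 → residual 0.0 km
  Station 2: calculated 69.9 vs reported 69.9 → residual 0.0 km
  Station 3: calculated 75.6 vs reported 24.9 → residual 50.7 km
Station 0, Station 1, Station 2 are mutually consistent (residuals ≈ 0); Station 3 is off by 50.7 km.

Station 3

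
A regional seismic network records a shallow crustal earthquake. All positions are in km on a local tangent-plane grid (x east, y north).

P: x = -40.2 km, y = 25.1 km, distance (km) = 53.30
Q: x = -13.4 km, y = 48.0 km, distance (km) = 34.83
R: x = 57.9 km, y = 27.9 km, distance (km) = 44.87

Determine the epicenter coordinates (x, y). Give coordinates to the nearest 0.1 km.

x ≈ 13.1 km, y ≈ 25.4 km

Circle about each station: (x + 40.2)² + (y − 25.1)² = 53.30²; (x + 13.4)² + (y − 48.0)² = 34.83²; (x − 57.9)² + (y − 27.9)² = 44.87².
Subtracting the P equation from the Q and R equations removes the quadratic terms:
53.6 x + 45.8 y = 1865.27
196.2 x + 5.6 y = 2712.34
Solving the 2×2 system: x ≈ 13.1, y ≈ 25.4 km.
Check against P (with the unrounded x, y): √((x + 40.2)²+(y − 25.1)²) = 53.30 ≈ 53.30 km. ✓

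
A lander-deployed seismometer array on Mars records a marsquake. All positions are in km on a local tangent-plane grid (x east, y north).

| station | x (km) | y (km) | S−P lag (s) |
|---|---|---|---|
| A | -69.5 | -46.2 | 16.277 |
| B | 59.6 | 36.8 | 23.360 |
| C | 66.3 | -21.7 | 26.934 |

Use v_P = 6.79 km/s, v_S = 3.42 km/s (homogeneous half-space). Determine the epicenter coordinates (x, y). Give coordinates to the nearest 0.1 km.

x ≈ -99.4 km, y ≈ 61.9 km

Distance from S−P lag: d = Δt · v_P v_S / (v_P − v_S) = Δt · (6.79·3.42)/(6.79−3.42) ≈ 6.8907·Δt.
So d_A = 112.16, d_B = 160.97, d_C = 185.60 km.
Circle about each station: (x + 69.5)² + (y + 46.2)² = 112.16²; (x − 59.6)² + (y − 36.8)² = 160.97²; (x − 66.3)² + (y + 21.7)² = 185.60².
Subtracting the A equation from the B and C equations removes the quadratic terms:
258.2 x + 166.0 y = -15389.77
271.6 x + 49.0 y = -23965.60
Solving the 2×2 system: x ≈ -99.4, y ≈ 61.9 km.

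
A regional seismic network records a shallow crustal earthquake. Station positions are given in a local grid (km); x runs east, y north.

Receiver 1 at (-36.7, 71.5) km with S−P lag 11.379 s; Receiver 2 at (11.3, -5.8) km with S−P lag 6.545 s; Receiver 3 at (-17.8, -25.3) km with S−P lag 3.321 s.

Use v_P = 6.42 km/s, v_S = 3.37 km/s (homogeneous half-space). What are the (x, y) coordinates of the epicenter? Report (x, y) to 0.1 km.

-35.0 km east, -9.2 km north

Distance from S−P lag: d = Δt · v_P v_S / (v_P − v_S) = Δt · (6.42·3.37)/(6.42−3.37) ≈ 7.0936·Δt.
So d_Receiver 1 = 80.72, d_Receiver 2 = 46.43, d_Receiver 3 = 23.56 km.
Circle about each station: (x + 36.7)² + (y − 71.5)² = 80.72²; (x − 11.3)² + (y + 5.8)² = 46.43²; (x + 17.8)² + (y + 25.3)² = 23.56².
Subtracting the Receiver 1 equation from the Receiver 2 and Receiver 3 equations removes the quadratic terms:
96.0 x − 154.6 y = -1937.84
37.8 x − 193.6 y = 458.43
Solving the 2×2 system: x ≈ -35.0, y ≈ -9.2 km.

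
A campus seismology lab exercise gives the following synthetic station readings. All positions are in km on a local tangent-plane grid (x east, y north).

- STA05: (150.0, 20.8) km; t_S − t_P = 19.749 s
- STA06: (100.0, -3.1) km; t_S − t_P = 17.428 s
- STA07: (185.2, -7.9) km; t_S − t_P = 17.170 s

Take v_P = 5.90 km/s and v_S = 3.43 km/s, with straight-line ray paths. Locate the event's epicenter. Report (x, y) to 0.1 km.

138.5 km east, -140.6 km north

Distance from S−P lag: d = Δt · v_P v_S / (v_P − v_S) = Δt · (5.90·3.43)/(5.90−3.43) ≈ 8.1931·Δt.
So d_STA05 = 161.81, d_STA06 = 142.79, d_STA07 = 140.68 km.
Circle about each station: (x − 150.0)² + (y − 20.8)² = 161.81²; (x − 100.0)² + (y + 3.1)² = 142.79²; (x − 185.2)² + (y + 7.9)² = 140.68².
Subtracting the STA05 equation from the STA06 and STA07 equations removes the quadratic terms:
-100.0 x − 47.8 y = -7129.54
70.4 x − 57.4 y = 17820.42
Solving the 2×2 system: x ≈ 138.5, y ≈ -140.6 km.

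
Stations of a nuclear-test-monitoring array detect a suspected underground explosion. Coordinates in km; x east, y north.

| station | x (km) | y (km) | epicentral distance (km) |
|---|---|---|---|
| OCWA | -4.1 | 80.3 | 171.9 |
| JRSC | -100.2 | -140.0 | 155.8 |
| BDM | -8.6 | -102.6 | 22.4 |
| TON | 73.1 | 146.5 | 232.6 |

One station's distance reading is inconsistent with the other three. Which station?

Solve using three stations at a time. Using OCWA, JRSC, TON (subtract circle equations pairwise → linear system) gives (x, y) ≈ (44.9, -84.2).
Distances from that point to each station vs reported:
  OCWA: calculated 171.6 vs reported 171.9 → residual 0.3 km
  JRSC: calculated 155.5 vs reported 155.8 → residual 0.3 km
  BDM: calculated 56.6 vs reported 22.4 → residual 34.2 km
  TON: calculated 232.4 vs reported 232.6 → residual 0.2 km
OCWA, JRSC, TON are mutually consistent (residuals ≈ 0); BDM is off by 34.2 km.

BDM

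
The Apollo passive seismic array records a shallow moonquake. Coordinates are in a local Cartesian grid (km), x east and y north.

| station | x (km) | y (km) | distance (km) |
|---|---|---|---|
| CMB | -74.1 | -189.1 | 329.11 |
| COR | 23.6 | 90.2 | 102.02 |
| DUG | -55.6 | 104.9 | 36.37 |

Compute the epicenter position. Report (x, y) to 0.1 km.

Circle about each station: (x + 74.1)² + (y + 189.1)² = 329.11²; (x − 23.6)² + (y − 90.2)² = 102.02²; (x + 55.6)² + (y − 104.9)² = 36.37².
Subtracting the CMB equation from the COR and DUG equations removes the quadratic terms:
195.4 x + 558.6 y = 65348.69
37.0 x + 588.0 y = 79836.37
Solving the 2×2 system: x ≈ -65.5, y ≈ 139.9 km.
Check against CMB (with the unrounded x, y): √((x + 74.1)²+(y + 189.1)²) = 329.11 ≈ 329.11 km. ✓

-65.5 km east, 139.9 km north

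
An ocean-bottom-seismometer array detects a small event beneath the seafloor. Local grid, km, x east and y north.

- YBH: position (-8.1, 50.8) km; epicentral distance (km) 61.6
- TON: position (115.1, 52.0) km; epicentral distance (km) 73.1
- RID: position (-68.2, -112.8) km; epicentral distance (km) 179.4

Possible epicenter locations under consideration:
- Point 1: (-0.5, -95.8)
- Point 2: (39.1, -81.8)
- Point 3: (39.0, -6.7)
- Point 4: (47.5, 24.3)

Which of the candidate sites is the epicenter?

Point 4

For each candidate, compare |candidate − station| to the reported distance:
Point 1: residuals YBH 85.2, TON 114.5, RID 109.6 → max 114.5 km
Point 2: residuals YBH 79.2, TON 80.8, RID 67.7 → max 80.8 km
Point 3: residuals YBH 12.7, TON 23.0, RID 28.6 → max 28.6 km
Point 4: residuals YBH 0.0, TON 0.0, RID 0.0 → max 0.0 km
Only Point 4 has all residuals ≈ 0.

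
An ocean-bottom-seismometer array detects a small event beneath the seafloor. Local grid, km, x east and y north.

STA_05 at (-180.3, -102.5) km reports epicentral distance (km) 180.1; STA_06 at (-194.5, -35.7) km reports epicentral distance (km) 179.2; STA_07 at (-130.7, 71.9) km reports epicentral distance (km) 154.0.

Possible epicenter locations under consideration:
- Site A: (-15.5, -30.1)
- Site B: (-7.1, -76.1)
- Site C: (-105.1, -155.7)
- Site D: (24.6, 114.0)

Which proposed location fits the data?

Site A

For each candidate, compare |candidate − station| to the reported distance:
Site A: residuals STA_05 0.1, STA_06 0.1, STA_07 0.1 → max 0.1 km
Site B: residuals STA_05 4.9, STA_06 12.5, STA_07 38.8 → max 38.8 km
Site C: residuals STA_05 88.0, STA_06 29.6, STA_07 75.0 → max 88.0 km
Site D: residuals STA_05 118.0, STA_06 86.2, STA_07 6.9 → max 118.0 km
Only Site A has all residuals ≈ 0.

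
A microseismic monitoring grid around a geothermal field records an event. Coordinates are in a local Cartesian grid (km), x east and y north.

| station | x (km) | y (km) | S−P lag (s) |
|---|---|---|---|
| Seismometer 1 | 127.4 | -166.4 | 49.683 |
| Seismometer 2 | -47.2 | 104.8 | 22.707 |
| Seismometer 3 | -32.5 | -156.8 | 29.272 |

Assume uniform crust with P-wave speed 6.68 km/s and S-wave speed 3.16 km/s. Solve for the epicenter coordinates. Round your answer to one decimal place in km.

Distance from S−P lag: d = Δt · v_P v_S / (v_P − v_S) = Δt · (6.68·3.16)/(6.68−3.16) ≈ 5.9968·Δt.
So d_Seismometer 1 = 297.94, d_Seismometer 2 = 136.17, d_Seismometer 3 = 175.54 km.
Circle about each station: (x − 127.4)² + (y + 166.4)² = 297.94²; (x + 47.2)² + (y − 104.8)² = 136.17²; (x + 32.5)² + (y + 156.8)² = 175.54².
Subtracting pairs of circle equations eliminates x²+y² and gives linear equations (the radical axes):
-349.2 x + 542.4 y = 39517.13
-319.8 x + 19.2 y = 39676.72
Solving the 2×2 system: x ≈ -124.5, y ≈ -7.3 km.

x ≈ -124.5 km, y ≈ -7.3 km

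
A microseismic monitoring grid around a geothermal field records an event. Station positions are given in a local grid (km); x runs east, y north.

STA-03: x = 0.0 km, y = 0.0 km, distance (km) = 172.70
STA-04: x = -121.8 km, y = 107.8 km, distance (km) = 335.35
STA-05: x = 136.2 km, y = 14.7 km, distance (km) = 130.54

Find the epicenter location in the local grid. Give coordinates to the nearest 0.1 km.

Circle about each station: x² + y² = 172.70²; (x + 121.8)² + (y − 107.8)² = 335.35²; (x − 136.2)² + (y − 14.7)² = 130.54².
Subtracting pairs of circle equations eliminates x²+y² and gives linear equations (the radical axes):
-243.6 x + 215.6 y = -56178.25
272.4 x + 29.4 y = 31551.13
Solving the 2×2 system: x ≈ 128.3, y ≈ -115.6 km.

x ≈ 128.3 km, y ≈ -115.6 km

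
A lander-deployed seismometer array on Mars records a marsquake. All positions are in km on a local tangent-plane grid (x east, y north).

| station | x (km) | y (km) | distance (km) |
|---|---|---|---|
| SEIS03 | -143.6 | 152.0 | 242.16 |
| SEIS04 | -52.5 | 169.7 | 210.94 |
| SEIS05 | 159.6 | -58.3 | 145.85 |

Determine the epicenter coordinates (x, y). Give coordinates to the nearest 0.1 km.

(16.6, -29.6)

Circle about each station: (x + 143.6)² + (y − 152.0)² = 242.16²; (x + 52.5)² + (y − 169.7)² = 210.94²; (x − 159.6)² + (y + 58.3)² = 145.85².
Subtracting the SEIS03 equation from the SEIS04 and SEIS05 equations removes the quadratic terms:
182.2 x + 35.4 y = 1975.16
606.4 x − 420.6 y = 22515.33
Solving the 2×2 system: x ≈ 16.6, y ≈ -29.6 km.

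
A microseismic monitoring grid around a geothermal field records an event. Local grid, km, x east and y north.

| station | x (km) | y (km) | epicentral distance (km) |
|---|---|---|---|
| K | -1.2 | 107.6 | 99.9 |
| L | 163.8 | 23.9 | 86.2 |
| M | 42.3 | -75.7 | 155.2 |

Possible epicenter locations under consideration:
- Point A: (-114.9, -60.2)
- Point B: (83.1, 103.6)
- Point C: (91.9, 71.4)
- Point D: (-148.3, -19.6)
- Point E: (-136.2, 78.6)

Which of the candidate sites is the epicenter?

For each candidate, compare |candidate − station| to the reported distance:
Point A: residuals K 102.8, L 204.9, M 2.8 → max 204.9 km
Point B: residuals K 15.5, L 27.2, M 28.7 → max 28.7 km
Point C: residuals K 0.0, L 0.0, M 0.0 → max 0.0 km
Point D: residuals K 94.6, L 228.9, M 43.5 → max 228.9 km
Point E: residuals K 38.2, L 218.7, M 80.7 → max 218.7 km
Only Point C has all residuals ≈ 0.

Point C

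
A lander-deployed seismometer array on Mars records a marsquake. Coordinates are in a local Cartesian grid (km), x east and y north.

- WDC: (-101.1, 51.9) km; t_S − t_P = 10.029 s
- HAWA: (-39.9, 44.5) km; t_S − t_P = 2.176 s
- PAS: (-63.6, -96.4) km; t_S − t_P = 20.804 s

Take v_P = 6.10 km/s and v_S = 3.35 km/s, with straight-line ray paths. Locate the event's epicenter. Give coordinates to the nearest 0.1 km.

Distance from S−P lag: d = Δt · v_P v_S / (v_P − v_S) = Δt · (6.10·3.35)/(6.10−3.35) ≈ 7.4309·Δt.
So d_WDC = 74.52, d_HAWA = 16.17, d_PAS = 154.59 km.
Circle about each station: (x + 101.1)² + (y − 51.9)² = 74.52²; (x + 39.9)² + (y − 44.5)² = 16.17²; (x + 63.6)² + (y + 96.4)² = 154.59².
Subtracting the WDC equation from the HAWA and PAS equations removes the quadratic terms:
122.4 x − 14.8 y = -4050.80
75.0 x − 296.6 y = -17921.74
Solving the 2×2 system: x ≈ -26.6, y ≈ 53.7 km.
Check against WDC (with the unrounded x, y): √((x + 101.1)²+(y − 51.9)²) = 74.52 ≈ 74.52 km. ✓

x ≈ -26.6 km, y ≈ 53.7 km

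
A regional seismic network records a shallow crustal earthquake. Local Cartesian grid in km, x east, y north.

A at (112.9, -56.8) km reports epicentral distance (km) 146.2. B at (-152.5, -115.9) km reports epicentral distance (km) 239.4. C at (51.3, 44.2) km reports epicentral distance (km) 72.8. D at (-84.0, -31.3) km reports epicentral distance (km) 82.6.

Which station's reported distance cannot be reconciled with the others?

B

Solve using three stations at a time. Using A, C, D (subtract circle equations pairwise → linear system) gives (x, y) ≈ (-15.0, 14.1).
Distances from that point to each station vs reported:
  A: calculated 146.2 vs reported 146.2 → residual 0.0 km
  B: calculated 189.2 vs reported 239.4 → residual 50.2 km
  C: calculated 72.8 vs reported 72.8 → residual 0.0 km
  D: calculated 82.6 vs reported 82.6 → residual 0.0 km
A, C, D are mutually consistent (residuals ≈ 0); B is off by 50.2 km.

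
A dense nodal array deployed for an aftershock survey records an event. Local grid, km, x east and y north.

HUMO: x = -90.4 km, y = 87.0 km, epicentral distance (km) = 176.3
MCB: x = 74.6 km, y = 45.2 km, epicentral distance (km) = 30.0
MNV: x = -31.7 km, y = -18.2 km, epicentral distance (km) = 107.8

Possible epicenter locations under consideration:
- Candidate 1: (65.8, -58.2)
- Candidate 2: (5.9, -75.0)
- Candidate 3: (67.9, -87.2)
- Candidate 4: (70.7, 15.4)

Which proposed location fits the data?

For each candidate, compare |candidate − station| to the reported distance:
Candidate 1: residuals HUMO 37.0, MCB 73.8, MNV 2.4 → max 73.8 km
Candidate 2: residuals HUMO 12.2, MCB 108.4, MNV 39.7 → max 108.4 km
Candidate 3: residuals HUMO 59.1, MCB 102.6, MNV 13.4 → max 102.6 km
Candidate 4: residuals HUMO 0.0, MCB 0.1, MNV 0.0 → max 0.1 km
Only Candidate 4 has all residuals ≈ 0.

Candidate 4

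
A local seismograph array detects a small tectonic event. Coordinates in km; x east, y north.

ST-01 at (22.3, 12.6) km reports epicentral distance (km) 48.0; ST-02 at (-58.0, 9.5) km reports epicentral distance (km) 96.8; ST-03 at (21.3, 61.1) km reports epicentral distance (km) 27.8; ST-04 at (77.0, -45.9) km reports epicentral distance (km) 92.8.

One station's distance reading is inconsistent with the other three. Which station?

ST-01

Solve using three stations at a time. Using ST-02, ST-03, ST-04 (subtract circle equations pairwise → linear system) gives (x, y) ≈ (34.9, 36.8).
Distances from that point to each station vs reported:
  ST-01: calculated 27.3 vs reported 48.0 → residual 20.7 km
  ST-02: calculated 96.8 vs reported 96.8 → residual 0.0 km
  ST-03: calculated 27.8 vs reported 27.8 → residual 0.0 km
  ST-04: calculated 92.8 vs reported 92.8 → residual 0.0 km
ST-02, ST-03, ST-04 are mutually consistent (residuals ≈ 0); ST-01 is off by 20.7 km.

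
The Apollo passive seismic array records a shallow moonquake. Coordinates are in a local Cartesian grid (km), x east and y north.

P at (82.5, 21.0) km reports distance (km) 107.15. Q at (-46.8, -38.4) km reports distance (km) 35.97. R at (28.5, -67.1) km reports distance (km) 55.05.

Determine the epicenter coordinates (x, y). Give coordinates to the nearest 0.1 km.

x ≈ -11.9 km, y ≈ -29.7 km

Circle about each station: (x − 82.5)² + (y − 21.0)² = 107.15²; (x + 46.8)² + (y + 38.4)² = 35.97²; (x − 28.5)² + (y + 67.1)² = 55.05².
Subtracting pairs of circle equations eliminates x²+y² and gives linear equations (the radical axes):
-258.6 x − 118.8 y = 6604.83
-108.0 x − 176.2 y = 6518.03
Solving the 2×2 system: x ≈ -11.9, y ≈ -29.7 km.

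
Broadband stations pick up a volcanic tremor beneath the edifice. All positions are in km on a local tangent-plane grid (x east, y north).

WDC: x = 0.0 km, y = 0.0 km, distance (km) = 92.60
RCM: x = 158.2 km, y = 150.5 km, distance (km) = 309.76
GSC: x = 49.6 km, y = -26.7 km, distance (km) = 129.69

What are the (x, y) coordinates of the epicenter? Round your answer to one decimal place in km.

x ≈ -78.0 km, y ≈ -49.9 km

Circle about each station: x² + y² = 92.60²; (x − 158.2)² + (y − 150.5)² = 309.76²; (x − 49.6)² + (y + 26.7)² = 129.69².
Subtracting the WDC equation from the RCM and GSC equations removes the quadratic terms:
316.4 x + 301.0 y = -39699.01
99.2 x − 53.4 y = -5071.69
Solving the 2×2 system: x ≈ -78.0, y ≈ -49.9 km.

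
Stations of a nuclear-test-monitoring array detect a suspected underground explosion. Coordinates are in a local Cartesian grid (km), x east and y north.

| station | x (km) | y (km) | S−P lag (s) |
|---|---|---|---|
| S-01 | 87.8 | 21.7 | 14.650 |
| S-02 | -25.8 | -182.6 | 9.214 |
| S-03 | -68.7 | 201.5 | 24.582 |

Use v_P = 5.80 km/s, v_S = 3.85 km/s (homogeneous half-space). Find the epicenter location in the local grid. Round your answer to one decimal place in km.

-46.3 km east, -79.1 km north

Distance from S−P lag: d = Δt · v_P v_S / (v_P − v_S) = Δt · (5.80·3.85)/(5.80−3.85) ≈ 11.4513·Δt.
So d_S-01 = 167.76, d_S-02 = 105.51, d_S-03 = 281.50 km.
Circle about each station: (x − 87.8)² + (y − 21.7)² = 167.76²; (x + 25.8)² + (y + 182.6)² = 105.51²; (x + 68.7)² + (y − 201.5)² = 281.50².
Subtracting pairs of circle equations eliminates x²+y² and gives linear equations (the radical axes):
-227.2 x − 408.6 y = 42839.73
-313.0 x + 359.6 y = -13956.62
Solving the 2×2 system: x ≈ -46.3, y ≈ -79.1 km.
Check against S-01 (with the unrounded x, y): √((x − 87.8)²+(y − 21.7)²) = 167.76 ≈ 167.76 km. ✓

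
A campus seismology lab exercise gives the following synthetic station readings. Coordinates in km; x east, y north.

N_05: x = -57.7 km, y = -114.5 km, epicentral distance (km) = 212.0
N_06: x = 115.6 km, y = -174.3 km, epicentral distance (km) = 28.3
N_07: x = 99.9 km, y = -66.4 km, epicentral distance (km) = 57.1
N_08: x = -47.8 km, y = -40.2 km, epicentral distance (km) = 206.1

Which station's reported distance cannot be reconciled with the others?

Solve using three stations at a time. Using N_05, N_07, N_08 (subtract circle equations pairwise → linear system) gives (x, y) ≈ (152.6, -88.1).
Distances from that point to each station vs reported:
  N_05: calculated 212.0 vs reported 212.0 → residual 0.0 km
  N_06: calculated 93.8 vs reported 28.3 → residual 65.5 km
  N_07: calculated 57.0 vs reported 57.1 → residual 0.1 km
  N_08: calculated 206.1 vs reported 206.1 → residual 0.0 km
N_05, N_07, N_08 are mutually consistent (residuals ≈ 0); N_06 is off by 65.5 km.

N_06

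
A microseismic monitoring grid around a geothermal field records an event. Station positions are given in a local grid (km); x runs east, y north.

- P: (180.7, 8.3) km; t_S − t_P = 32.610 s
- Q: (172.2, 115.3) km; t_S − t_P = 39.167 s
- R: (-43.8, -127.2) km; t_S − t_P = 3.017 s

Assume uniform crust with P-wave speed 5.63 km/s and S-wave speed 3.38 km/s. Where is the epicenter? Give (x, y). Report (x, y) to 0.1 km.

Distance from S−P lag: d = Δt · v_P v_S / (v_P − v_S) = Δt · (5.63·3.38)/(5.63−3.38) ≈ 8.4575·Δt.
So d_P = 275.80, d_Q = 331.26, d_R = 25.52 km.
Circle about each station: (x − 180.7)² + (y − 8.3)² = 275.80²; (x − 172.2)² + (y − 115.3)² = 331.26²; (x + 43.8)² + (y + 127.2)² = 25.52².
Subtracting the P equation from the Q and R equations removes the quadratic terms:
-17.0 x + 214.0 y = -23442.00
-449.0 x − 271.0 y = 60791.27
Solving the 2×2 system: x ≈ -66.1, y ≈ -114.8 km.

x ≈ -66.1 km, y ≈ -114.8 km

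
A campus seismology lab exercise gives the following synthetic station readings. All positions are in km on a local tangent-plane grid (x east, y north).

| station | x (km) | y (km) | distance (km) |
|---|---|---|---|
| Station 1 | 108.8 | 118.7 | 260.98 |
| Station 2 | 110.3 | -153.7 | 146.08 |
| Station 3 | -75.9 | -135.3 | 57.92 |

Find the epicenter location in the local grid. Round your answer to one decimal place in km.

(-27.1, -104.1)

Circle about each station: (x − 108.8)² + (y − 118.7)² = 260.98²; (x − 110.3)² + (y + 153.7)² = 146.08²; (x + 75.9)² + (y + 135.3)² = 57.92².
Subtracting pairs of circle equations eliminates x²+y² and gives linear equations (the radical axes):
3.0 x − 544.8 y = 56633.84
-369.4 x − 508.0 y = 62895.60
Solving the 2×2 system: x ≈ -27.1, y ≈ -104.1 km.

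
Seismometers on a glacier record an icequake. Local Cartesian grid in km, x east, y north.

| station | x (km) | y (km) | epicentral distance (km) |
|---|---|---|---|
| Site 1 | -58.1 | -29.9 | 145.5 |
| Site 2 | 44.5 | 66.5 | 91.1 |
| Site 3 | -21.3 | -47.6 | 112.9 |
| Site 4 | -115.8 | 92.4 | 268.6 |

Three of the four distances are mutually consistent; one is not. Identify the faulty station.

Solve using three stations at a time. Using Site 1, Site 2, Site 3 (subtract circle equations pairwise → linear system) gives (x, y) ≈ (86.5, -14.3).
Distances from that point to each station vs reported:
  Site 1: calculated 145.5 vs reported 145.5 → residual 0.0 km
  Site 2: calculated 91.1 vs reported 91.1 → residual 0.0 km
  Site 3: calculated 112.9 vs reported 112.9 → residual 0.0 km
  Site 4: calculated 228.7 vs reported 268.6 → residual 39.9 km
Site 1, Site 2, Site 3 are mutually consistent (residuals ≈ 0); Site 4 is off by 39.9 km.

Site 4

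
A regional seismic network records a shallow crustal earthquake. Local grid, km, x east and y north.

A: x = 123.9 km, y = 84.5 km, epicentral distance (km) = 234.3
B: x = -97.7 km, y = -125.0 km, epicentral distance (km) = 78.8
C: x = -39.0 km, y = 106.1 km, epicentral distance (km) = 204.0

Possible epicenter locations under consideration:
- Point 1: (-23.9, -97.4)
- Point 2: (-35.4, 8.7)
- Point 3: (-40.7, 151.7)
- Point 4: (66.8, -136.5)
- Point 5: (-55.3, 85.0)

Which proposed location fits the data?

For each candidate, compare |candidate − station| to the reported distance:
Point 1: residuals A 0.1, B 0.0, C 0.1 → max 0.1 km
Point 2: residuals A 57.9, B 68.7, C 106.5 → max 106.5 km
Point 3: residuals A 56.5, B 203.7, C 158.4 → max 203.7 km
Point 4: residuals A 6.0, B 86.1, C 60.7 → max 86.1 km
Point 5: residuals A 55.1, B 135.4, C 177.3 → max 177.3 km
Only Point 1 has all residuals ≈ 0.

Point 1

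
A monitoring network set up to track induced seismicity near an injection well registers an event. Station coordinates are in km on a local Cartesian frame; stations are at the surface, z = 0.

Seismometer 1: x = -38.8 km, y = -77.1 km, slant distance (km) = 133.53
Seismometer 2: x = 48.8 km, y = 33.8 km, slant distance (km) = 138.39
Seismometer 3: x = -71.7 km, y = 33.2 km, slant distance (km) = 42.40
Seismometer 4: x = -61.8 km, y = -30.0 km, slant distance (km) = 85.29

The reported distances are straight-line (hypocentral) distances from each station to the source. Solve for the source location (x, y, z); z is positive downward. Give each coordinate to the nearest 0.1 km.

Each station gives a sphere (x−x_i)² + (y−y_i)² + z² = d_i² (stations at z=0).
Subtracting the Seismometer 1 sphere from Seismometer 2 and Seismometer 3: z² cancels, leaving linear equations in x and y:
175.2 x + 221.8 y = -5247.50
-65.8 x + 220.6 y = 14825.78
Solving: x ≈ -83.502, y ≈ 42.300 km (keep extra digits for the depth step; rounded: -83.5, 42.3).
Then from the Seismometer 1 sphere: z² = 133.53² − (x + 38.8)² − (y + 77.1)² with x = -83.502, y = 42.300, so z ≈ 39.694 ≈ 39.7 km.
Check against Seismometer 4 (with the unrounded solution): distance 85.29 ≈ 85.29 km. ✓

x ≈ -83.5 km, y ≈ 42.3 km, depth ≈ 39.7 km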